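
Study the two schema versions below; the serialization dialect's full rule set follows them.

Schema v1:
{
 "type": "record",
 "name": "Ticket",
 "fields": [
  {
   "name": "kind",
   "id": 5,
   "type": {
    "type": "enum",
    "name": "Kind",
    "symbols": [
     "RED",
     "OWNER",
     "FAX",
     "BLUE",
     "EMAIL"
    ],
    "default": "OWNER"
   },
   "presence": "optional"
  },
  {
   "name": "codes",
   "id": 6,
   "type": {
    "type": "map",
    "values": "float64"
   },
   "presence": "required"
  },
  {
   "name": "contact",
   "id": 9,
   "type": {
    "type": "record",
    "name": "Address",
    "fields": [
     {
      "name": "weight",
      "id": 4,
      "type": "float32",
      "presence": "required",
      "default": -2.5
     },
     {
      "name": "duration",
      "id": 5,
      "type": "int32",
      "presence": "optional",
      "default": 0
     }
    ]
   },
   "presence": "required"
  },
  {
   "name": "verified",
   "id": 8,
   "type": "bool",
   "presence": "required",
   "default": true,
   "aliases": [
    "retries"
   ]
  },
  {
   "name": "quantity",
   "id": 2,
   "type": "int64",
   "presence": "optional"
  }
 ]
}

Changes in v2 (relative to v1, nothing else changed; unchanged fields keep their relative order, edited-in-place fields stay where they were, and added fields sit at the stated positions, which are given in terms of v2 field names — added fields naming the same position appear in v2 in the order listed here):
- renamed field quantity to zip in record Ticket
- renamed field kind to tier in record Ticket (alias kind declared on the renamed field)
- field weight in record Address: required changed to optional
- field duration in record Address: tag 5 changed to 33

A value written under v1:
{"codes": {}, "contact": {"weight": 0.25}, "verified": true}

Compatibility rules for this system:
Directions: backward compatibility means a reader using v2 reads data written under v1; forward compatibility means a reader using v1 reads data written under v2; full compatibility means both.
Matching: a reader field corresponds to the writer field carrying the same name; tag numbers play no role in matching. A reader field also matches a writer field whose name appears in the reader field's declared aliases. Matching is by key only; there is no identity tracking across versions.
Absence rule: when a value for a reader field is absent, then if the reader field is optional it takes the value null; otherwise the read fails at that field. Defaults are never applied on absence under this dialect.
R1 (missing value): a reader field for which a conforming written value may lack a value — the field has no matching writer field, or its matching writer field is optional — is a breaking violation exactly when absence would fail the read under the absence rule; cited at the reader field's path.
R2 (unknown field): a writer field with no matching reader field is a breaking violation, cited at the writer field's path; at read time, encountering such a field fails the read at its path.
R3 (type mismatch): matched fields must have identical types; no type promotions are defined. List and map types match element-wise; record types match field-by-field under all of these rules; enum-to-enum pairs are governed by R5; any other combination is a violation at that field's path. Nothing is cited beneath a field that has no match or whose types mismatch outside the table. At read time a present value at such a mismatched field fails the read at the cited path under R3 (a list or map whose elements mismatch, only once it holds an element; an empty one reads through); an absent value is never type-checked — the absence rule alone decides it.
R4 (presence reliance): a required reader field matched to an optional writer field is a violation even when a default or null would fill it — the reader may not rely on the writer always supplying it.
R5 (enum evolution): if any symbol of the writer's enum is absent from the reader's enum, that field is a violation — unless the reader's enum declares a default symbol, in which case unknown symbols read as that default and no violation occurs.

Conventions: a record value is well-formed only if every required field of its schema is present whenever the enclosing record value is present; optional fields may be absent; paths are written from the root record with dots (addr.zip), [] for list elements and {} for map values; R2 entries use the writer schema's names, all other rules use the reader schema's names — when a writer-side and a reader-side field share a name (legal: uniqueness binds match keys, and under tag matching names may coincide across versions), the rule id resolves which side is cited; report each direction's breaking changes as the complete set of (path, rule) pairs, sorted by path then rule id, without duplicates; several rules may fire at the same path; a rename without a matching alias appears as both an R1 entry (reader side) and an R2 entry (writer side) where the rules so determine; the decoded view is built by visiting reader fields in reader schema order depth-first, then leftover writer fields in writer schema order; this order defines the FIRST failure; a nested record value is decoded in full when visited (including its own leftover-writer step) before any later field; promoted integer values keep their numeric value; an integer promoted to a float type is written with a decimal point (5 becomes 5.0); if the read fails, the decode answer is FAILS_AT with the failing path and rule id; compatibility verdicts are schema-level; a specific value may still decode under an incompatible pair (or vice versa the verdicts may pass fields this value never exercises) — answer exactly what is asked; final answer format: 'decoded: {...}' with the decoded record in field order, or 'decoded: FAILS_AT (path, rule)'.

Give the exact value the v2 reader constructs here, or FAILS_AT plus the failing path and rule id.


decoded: {"tier": null, "codes": {}, "contact": {"weight": 0.25, "duration": null}, "verified": true, "zip": null}

each type pair in Ticket: writer, then reader
decode (reader v2):
  tier := null (not supplied -> null)
  codes := {}
  contact.weight := 0.25
  contact.duration := null (not supplied -> null)
  verified := true
  zip := null (not supplied -> null)
  => decoded: {"tier": null, "codes": {}, "contact": {"weight": 0.25, "duration": null}, "verified": true, "zip": null}
ruling out the remaining Ticket differences:
  field weight in record Address: required changed to optional -> schema-level compatibility only; this Ticket value's decode is unchanged
  field duration in record Address: tag 5 changed to 33 -> triggers nothing under the printed rules; the Ticket answer is the same either way


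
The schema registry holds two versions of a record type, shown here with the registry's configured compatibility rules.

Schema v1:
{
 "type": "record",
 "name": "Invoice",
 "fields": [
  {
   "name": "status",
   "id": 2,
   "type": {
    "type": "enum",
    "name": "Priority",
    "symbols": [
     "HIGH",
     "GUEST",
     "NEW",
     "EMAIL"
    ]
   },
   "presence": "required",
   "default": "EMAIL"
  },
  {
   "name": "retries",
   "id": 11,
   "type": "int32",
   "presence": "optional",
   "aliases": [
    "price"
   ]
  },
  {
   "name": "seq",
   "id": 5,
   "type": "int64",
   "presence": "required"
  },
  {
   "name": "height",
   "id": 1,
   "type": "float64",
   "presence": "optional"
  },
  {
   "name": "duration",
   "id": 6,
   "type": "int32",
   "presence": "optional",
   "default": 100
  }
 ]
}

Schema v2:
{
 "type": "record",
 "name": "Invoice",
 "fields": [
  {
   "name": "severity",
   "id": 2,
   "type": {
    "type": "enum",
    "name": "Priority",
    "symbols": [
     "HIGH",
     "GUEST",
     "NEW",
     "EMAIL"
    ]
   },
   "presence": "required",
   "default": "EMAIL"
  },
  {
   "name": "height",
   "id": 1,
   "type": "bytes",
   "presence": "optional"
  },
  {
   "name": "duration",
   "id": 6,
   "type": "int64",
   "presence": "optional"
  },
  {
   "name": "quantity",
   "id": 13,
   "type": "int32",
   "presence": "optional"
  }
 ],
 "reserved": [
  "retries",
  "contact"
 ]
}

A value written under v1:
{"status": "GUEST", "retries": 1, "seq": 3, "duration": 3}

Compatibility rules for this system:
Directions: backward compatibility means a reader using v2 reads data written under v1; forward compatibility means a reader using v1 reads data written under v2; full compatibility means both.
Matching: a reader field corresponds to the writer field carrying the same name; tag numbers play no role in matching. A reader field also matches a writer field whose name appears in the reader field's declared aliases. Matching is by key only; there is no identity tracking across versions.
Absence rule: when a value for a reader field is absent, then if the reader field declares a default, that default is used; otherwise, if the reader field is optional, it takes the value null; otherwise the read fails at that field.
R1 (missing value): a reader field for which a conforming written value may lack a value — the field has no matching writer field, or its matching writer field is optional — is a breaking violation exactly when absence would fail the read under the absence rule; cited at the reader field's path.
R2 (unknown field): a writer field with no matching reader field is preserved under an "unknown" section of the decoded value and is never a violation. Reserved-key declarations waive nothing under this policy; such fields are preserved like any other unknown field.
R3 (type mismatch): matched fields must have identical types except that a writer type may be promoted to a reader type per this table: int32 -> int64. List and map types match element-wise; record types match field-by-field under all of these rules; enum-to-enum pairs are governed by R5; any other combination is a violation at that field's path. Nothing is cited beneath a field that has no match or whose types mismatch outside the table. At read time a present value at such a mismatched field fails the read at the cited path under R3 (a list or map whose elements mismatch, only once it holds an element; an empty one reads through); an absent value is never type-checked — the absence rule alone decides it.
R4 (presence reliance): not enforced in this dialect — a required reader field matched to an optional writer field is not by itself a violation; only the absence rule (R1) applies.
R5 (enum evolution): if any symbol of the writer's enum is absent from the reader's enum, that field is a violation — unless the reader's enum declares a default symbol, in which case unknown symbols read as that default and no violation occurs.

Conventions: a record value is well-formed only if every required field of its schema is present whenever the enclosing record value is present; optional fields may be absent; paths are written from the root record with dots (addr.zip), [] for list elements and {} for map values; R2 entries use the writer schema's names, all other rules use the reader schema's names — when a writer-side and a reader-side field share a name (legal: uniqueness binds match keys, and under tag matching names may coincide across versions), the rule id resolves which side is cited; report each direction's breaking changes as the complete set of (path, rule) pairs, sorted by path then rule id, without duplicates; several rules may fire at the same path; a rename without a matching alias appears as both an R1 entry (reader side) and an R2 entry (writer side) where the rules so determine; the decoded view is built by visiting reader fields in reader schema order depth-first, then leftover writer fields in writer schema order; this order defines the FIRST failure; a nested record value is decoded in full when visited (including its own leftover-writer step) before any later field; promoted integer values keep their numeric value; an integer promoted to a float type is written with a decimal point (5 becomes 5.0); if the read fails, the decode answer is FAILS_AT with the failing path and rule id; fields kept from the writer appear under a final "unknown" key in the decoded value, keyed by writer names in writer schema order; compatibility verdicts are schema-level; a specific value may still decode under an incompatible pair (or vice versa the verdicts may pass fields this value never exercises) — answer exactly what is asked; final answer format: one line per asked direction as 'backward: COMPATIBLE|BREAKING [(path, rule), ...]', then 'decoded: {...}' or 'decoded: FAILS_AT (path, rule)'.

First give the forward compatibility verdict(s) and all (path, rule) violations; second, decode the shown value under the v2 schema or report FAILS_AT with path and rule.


forward: BREAKING [(duration, R3), (height, R3), (seq, R1)]; decoded: {"severity": "EMAIL", "height": null, "duration": 3, "quantity": null, "unknown": {"status": "GUEST", "retries": 1, "seq": 3}}

each type pair in Invoice: writer, then reader
forward analysis of Invoice with v1 as reader and v2 as writer:
  no writer field matches reader status
  no writer field matches reader retries
  no writer field matches reader seq
  height: paired with writer height (bytes -> float64; writer optional)
  duration: paired with writer duration (int64 -> int32; writer optional)
  severity (writer side), unknown to reader
  quantity (writer side), unknown to reader
  rule R3 violated at duration
  rule R3 violated at height
  rule R1 violated at seq
  => 3 violation(s): forward is BREAKING for Invoice
decoding the Invoice value with the v2 reader:
  severity := "EMAIL" (missing; default applied)
  height := null (missing; optional => null)
  duration := 3 (int32 -> int64)
  quantity := null (missing; optional => null)
  writer status: kept under "unknown"
  writer retries: kept under "unknown"
  writer seq: kept under "unknown"
  => decoded: {"severity": "EMAIL", "height": null, "duration": 3, "quantity": null, "unknown": {"status": "GUEST", "retries": 1, "seq": 3}}


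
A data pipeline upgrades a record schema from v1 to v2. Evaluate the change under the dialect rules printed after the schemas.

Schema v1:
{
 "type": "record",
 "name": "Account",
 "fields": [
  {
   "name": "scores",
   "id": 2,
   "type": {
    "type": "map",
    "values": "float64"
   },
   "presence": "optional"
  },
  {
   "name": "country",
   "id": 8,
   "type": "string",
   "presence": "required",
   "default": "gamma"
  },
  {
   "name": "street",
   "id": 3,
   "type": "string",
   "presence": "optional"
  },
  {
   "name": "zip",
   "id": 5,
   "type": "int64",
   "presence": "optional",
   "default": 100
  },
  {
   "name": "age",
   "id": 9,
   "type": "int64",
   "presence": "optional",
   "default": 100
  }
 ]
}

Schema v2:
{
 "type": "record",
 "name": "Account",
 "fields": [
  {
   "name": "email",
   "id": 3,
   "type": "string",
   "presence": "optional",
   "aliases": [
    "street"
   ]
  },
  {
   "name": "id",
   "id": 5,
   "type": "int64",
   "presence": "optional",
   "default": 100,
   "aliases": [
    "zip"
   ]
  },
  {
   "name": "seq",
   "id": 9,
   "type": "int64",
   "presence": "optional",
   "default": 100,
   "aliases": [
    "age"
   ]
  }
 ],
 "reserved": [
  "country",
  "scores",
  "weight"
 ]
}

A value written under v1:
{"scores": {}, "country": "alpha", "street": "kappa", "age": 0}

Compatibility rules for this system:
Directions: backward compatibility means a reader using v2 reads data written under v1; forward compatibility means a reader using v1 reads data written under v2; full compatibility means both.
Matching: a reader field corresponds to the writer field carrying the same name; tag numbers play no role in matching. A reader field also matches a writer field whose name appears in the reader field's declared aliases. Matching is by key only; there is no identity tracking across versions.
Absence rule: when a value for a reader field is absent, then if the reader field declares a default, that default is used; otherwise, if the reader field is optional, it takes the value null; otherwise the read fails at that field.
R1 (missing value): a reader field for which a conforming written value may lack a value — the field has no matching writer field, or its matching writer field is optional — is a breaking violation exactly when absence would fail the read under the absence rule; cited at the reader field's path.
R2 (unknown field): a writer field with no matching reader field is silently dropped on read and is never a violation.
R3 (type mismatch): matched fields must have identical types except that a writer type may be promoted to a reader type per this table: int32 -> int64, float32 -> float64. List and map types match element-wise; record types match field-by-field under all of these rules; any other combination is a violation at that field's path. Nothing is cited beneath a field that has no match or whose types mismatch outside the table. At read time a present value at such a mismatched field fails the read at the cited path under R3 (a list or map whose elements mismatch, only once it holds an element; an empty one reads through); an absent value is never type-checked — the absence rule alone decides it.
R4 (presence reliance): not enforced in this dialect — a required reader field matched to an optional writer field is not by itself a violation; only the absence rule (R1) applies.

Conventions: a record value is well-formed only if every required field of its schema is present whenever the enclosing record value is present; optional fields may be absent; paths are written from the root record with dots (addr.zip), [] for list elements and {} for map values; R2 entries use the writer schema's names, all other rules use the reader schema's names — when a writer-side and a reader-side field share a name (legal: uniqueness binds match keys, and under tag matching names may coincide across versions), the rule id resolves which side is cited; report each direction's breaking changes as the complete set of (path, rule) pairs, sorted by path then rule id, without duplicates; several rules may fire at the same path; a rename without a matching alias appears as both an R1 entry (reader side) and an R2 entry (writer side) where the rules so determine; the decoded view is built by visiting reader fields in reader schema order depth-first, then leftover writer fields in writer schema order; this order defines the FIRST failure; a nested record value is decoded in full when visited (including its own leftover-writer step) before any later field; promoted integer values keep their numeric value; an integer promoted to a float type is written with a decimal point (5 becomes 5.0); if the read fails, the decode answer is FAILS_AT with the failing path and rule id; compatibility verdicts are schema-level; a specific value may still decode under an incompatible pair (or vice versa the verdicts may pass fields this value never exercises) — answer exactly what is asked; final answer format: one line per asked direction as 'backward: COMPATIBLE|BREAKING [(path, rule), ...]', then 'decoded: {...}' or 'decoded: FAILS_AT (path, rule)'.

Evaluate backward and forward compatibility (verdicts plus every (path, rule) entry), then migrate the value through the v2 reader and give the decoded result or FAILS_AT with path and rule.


backward: COMPATIBLE []; forward: COMPATIBLE []; decoded: {"email": "kappa", "id": 100, "seq": 0}

in Account below, arrows point writer -> reader
backward analysis of Account with v2 as reader and v1 as writer:
  writer optional, string -> string: reader email maps from writer street
  writer optional, int64 -> int64: reader id maps from writer zip
  writer optional, int64 -> int64: reader seq maps from writer age
  leftover writer field: scores
  leftover writer field: country
  nothing fires on Account: backward is COMPATIBLE
forward analysis of Account with v1 as reader and v2 as writer:
  no writer field matches reader scores
  no writer field matches reader country
  no writer field matches reader street
  no writer field matches reader zip
  no writer field matches reader age
  leftover writer field: email
  leftover writer field: id
  leftover writer field: seq
  nothing fires on Account: forward is COMPATIBLE
decode (reader v2):
  email := "kappa" (from writer street)
  id := 100 (absent -> default)
  seq := 0 (from writer age)
  writer scores: unknown -> dropped
  writer country: unknown -> dropped
  => decoded: {"email": "kappa", "id": 100, "seq": 0}


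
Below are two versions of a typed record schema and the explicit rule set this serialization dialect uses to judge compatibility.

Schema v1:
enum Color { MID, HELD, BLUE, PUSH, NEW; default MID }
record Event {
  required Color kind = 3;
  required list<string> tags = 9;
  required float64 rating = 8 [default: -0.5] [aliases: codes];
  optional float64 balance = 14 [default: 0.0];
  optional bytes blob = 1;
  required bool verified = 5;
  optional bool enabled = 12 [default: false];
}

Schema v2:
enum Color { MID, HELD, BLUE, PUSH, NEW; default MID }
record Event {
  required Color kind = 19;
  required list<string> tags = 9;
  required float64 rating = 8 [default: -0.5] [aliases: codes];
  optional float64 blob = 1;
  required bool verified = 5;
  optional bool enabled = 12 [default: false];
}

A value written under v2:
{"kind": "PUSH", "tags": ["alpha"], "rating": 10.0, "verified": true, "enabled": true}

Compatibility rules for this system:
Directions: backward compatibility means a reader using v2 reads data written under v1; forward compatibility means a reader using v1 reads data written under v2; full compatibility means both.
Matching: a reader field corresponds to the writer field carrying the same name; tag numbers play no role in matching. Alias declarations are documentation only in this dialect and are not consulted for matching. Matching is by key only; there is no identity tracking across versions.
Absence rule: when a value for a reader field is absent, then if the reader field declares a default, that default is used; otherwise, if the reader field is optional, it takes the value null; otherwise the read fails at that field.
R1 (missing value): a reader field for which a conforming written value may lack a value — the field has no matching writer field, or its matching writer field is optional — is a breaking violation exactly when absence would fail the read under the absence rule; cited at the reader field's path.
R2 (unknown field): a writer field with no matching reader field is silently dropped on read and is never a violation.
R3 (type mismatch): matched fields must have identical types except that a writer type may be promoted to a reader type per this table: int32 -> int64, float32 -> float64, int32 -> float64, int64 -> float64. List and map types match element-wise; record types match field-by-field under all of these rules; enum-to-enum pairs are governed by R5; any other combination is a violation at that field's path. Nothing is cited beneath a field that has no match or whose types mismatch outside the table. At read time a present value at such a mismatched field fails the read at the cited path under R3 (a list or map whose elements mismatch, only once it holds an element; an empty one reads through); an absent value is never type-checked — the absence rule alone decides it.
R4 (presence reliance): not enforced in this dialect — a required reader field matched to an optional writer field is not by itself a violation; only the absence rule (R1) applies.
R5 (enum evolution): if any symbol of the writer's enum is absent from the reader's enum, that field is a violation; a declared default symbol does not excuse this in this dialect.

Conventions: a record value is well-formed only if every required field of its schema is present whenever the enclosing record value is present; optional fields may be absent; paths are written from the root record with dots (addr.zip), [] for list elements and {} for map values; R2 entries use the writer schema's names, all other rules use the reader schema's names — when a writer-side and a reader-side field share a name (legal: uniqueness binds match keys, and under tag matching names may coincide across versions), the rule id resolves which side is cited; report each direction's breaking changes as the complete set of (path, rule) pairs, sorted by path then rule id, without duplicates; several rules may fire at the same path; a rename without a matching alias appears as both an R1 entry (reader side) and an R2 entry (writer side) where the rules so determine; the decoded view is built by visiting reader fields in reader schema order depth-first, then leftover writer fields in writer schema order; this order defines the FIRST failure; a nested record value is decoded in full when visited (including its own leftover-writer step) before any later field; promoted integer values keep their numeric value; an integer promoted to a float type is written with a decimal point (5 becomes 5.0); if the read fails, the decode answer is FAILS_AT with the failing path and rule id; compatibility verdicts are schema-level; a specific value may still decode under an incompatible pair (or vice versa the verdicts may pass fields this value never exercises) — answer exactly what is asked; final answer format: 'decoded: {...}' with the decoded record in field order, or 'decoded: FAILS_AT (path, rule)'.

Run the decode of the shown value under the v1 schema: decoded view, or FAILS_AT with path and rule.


decoded: {"kind": "PUSH", "tags": ["alpha"], "rating": 10.0, "balance": 0.0, "blob": null, "verified": true, "enabled": true}

the writer's type comes first in each Event pair
migrating the Event value to v1:
  kind := "PUSH"
  tags := ["alpha"]
  rating := 10.0
  balance := 0.0 (absent -> default)
  blob := null (absent, optional -> null)
  verified := true
  enabled := true
  => decoded: {"kind": "PUSH", "tags": ["alpha"], "rating": 10.0, "balance": 0.0, "blob": null, "verified": true, "enabled": true}
remaining Event differences; none change what is asked:
  field kind in record Event: tag 3 changed to 19 -> inert under this dialect — no rule fires on Event and the result does not move
  removed field balance from record Event -> inert under this dialect — no rule fires on Event and the result does not move
  field blob in record Event: type bytes changed to float64 -> a verdict-level change on Event — the shown value reads the same


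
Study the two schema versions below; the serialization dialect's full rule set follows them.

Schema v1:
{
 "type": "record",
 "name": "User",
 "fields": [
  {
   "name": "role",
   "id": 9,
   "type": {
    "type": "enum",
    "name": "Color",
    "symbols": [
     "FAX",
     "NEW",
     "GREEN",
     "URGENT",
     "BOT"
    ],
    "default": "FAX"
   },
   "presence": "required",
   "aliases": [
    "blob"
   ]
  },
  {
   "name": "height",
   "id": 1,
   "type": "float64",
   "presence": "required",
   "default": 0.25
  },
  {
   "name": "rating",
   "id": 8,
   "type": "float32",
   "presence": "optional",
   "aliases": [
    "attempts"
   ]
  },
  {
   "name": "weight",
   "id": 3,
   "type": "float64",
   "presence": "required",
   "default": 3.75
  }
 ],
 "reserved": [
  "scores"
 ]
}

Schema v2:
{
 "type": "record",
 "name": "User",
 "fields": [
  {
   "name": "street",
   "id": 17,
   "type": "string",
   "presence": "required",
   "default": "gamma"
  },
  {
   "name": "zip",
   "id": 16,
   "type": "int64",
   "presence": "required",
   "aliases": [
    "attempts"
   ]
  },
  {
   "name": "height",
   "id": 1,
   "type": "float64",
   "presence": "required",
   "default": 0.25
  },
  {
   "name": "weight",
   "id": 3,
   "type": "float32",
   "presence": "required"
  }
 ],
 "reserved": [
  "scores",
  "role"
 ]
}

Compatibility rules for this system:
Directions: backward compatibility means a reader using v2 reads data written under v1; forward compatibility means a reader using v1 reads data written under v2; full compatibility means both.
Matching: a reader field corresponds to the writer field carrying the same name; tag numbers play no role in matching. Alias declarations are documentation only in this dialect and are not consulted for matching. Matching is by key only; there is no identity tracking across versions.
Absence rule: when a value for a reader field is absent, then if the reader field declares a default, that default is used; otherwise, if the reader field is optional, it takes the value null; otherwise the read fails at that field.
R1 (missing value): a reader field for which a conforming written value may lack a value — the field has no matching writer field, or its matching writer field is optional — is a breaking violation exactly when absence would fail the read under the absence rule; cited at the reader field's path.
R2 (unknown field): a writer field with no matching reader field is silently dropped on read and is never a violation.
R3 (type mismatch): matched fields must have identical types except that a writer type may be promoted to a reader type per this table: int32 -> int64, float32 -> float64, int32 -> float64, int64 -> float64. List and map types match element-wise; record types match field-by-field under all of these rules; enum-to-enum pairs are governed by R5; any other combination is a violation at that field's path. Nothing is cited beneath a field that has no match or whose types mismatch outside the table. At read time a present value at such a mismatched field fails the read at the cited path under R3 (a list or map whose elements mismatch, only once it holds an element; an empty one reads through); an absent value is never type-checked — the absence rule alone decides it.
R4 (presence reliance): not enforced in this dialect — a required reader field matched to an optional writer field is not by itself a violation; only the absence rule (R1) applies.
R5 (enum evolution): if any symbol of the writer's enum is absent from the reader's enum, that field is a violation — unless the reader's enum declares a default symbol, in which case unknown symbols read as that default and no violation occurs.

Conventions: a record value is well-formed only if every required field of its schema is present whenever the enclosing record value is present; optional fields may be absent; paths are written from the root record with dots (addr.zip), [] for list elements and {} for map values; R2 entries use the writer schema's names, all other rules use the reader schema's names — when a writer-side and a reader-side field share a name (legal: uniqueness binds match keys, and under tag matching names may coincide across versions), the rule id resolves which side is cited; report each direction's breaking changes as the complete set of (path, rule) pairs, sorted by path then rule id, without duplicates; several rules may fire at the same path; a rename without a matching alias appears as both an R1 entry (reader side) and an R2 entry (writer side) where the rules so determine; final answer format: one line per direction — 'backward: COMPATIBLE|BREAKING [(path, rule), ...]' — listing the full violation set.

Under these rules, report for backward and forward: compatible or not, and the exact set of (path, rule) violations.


backward: BREAKING [(weight, R3), (zip, R1)]; forward: BREAKING [(role, R1)]

each type pair in User: writer, then reader
backward pass over User, reader schema v2, writer schema v1:
  street: no writer match
  zip: no writer match
  float64 -> float64, writer required: height aligns to height
  float64 -> float32, writer required: weight aligns to weight
  writer role: unknown to reader
  writer rating: unknown to reader
  breaking: (weight, R3)
  breaking: (zip, R1)
  => 2 violation(s): backward is BREAKING for User
forward pass over User, reader schema v1, writer schema v2:
  role: no writer match
  float64 -> float64, writer required: height aligns to height
  rating: no writer match
  float32 -> float64, writer required: weight aligns to weight
  writer street: unknown to reader
  writer zip: unknown to reader
  breaking: (role, R1)
  => 1 violation(s): forward is BREAKING for User


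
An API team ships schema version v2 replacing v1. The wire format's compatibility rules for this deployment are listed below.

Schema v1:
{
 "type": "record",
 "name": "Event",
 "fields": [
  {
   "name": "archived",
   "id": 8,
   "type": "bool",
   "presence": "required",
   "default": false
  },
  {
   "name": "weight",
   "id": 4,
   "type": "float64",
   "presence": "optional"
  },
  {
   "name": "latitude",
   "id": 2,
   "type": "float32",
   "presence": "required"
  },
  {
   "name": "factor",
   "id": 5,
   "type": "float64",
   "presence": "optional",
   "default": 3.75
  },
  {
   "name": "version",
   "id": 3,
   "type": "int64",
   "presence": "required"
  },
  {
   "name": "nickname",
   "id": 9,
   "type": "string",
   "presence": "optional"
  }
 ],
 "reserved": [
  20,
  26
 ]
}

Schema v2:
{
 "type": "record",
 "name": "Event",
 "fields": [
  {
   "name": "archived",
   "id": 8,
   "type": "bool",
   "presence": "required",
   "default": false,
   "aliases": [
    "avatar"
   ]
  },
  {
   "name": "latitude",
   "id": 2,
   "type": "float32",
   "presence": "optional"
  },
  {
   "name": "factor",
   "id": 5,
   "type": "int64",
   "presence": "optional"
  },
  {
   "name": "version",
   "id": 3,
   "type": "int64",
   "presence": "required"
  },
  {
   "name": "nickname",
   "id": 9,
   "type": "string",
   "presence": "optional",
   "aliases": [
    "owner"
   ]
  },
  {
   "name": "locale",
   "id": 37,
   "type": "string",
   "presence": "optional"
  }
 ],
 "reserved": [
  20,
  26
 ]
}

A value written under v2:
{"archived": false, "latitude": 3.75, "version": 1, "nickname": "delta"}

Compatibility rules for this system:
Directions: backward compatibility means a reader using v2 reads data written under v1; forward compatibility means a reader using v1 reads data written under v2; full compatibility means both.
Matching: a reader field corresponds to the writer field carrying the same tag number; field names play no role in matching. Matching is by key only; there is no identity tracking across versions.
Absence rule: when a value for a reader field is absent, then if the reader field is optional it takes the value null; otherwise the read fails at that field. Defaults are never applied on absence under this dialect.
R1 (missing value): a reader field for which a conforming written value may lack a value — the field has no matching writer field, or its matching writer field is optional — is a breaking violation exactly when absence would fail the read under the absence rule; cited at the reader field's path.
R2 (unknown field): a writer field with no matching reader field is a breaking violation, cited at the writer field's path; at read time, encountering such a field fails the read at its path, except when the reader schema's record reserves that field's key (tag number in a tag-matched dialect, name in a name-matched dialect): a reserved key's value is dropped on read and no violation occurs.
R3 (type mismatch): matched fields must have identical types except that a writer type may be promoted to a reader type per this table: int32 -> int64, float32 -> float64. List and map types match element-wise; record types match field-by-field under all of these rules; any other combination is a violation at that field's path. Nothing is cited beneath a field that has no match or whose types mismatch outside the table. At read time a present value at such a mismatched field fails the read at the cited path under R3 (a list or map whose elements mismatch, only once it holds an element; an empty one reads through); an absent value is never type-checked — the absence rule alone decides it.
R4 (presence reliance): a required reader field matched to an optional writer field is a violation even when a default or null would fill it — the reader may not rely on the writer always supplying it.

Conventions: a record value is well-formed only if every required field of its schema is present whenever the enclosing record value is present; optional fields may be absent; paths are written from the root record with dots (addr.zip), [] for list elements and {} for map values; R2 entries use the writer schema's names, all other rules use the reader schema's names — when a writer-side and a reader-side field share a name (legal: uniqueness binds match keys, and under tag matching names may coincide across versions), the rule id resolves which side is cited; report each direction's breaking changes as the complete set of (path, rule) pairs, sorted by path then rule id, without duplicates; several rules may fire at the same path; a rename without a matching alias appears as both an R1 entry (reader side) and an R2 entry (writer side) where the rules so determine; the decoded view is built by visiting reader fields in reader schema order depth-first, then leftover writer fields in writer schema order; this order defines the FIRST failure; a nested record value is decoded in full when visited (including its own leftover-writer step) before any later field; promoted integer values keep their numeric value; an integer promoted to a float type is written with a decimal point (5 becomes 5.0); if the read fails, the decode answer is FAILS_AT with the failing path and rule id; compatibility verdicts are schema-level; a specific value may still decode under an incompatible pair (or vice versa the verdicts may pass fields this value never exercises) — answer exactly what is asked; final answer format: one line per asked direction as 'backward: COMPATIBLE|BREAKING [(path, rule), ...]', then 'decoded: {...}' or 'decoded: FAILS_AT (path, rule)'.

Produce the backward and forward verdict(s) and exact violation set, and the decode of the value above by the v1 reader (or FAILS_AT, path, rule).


backward: BREAKING [(factor, R3), (weight, R2)]; forward: BREAKING [(factor, R3), (latitude, R1), (latitude, R4), (locale, R2)]; decoded: {"archived": false, "weight": null, "latitude": 3.75, "factor": null, "version": 1, "nickname": "delta"}

the writer's type comes first in each Event pair
backward pass over Event, reader schema v2, writer schema v1:
  writer required, bool -> bool: reader archived maps from writer archived
  writer required, float32 -> float32: reader latitude maps from writer latitude
  writer optional, float64 -> int64: reader factor maps from writer factor
  writer required, int64 -> int64: reader version maps from writer version
  writer optional, string -> string: reader nickname maps from writer nickname
  no writer field matches reader locale
  leftover writer field: weight
  breaking: (factor, R3)
  breaking: (weight, R2)
  => backward verdict for Event: BREAKING, 2 violation(s)
forward pass over Event, reader schema v1, writer schema v2:
  writer required, bool -> bool: reader archived maps from writer archived
  no writer field matches reader weight
  writer optional, float32 -> float32: reader latitude maps from writer latitude
  writer optional, int64 -> float64: reader factor maps from writer factor
  writer required, int64 -> int64: reader version maps from writer version
  writer optional, string -> string: reader nickname maps from writer nickname
  leftover writer field: locale
  breaking: (factor, R3)
  breaking: (latitude, R1)
  breaking: (latitude, R4)
  breaking: (locale, R2)
  => forward verdict for Event: BREAKING, 4 violation(s)
decode walk for Event under reader schema v1:
  archived := false
  weight := null (absent, optional -> null)
  latitude := 3.75
  factor := null (absent, optional -> null)
  version := 1
  nickname := "delta"
  => decoded: {"archived": false, "weight": null, "latitude": 3.75, "factor": null, "version": 1, "nickname": "delta"}


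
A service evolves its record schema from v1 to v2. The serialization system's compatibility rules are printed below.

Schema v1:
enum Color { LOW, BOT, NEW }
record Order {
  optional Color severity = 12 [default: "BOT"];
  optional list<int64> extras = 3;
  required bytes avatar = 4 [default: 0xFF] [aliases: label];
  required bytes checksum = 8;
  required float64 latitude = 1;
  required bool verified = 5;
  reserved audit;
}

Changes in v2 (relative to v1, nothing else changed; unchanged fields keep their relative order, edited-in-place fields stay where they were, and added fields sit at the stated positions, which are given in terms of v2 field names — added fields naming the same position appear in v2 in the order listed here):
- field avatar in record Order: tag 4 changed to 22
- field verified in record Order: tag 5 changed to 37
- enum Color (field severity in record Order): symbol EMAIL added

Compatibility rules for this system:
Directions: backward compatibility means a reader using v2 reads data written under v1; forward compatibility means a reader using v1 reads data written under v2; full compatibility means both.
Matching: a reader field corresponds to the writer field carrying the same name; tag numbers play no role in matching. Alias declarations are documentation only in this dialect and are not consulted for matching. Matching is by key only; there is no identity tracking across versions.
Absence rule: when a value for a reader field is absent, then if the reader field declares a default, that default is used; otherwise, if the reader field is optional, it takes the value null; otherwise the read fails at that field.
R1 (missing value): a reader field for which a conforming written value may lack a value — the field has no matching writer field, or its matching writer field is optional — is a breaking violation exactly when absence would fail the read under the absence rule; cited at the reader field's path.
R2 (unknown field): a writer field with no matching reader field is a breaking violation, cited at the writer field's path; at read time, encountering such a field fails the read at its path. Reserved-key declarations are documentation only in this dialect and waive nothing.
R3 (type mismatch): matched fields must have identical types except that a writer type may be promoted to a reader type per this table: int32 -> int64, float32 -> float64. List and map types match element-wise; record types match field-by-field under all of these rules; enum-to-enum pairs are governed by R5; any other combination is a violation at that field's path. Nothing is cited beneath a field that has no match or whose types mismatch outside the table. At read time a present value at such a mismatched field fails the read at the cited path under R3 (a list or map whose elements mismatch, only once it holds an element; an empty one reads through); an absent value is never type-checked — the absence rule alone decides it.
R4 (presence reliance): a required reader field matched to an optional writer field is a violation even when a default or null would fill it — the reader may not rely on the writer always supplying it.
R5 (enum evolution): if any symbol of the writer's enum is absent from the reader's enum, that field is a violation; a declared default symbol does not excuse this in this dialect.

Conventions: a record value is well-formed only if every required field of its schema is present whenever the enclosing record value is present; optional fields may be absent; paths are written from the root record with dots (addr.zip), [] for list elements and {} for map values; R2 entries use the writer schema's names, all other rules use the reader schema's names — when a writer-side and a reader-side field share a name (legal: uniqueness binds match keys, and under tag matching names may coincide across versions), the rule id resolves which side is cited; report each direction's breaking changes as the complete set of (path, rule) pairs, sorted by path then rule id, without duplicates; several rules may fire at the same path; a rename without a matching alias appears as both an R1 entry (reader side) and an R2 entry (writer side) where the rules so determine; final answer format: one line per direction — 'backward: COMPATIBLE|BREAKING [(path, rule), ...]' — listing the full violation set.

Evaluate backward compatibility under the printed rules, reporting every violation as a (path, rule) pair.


in Order below, arrows point writer -> reader
backward for Order (reader v2, writer v1):
  severity: paired with writer severity (Color -> Color; writer optional)
  extras: paired with writer extras (list<int64> -> list<int64>; writer optional)
  avatar: paired with writer avatar (bytes -> bytes; writer required)
  checksum: paired with writer checksum (bytes -> bytes; writer required)
  latitude: paired with writer latitude (float64 -> float64; writer required)
  verified: paired with writer verified (bool -> bool; writer required)
  => backward: COMPATIBLE
checking off the Order differences that do not matter here:
  field avatar in record Order: tag 4 changed to 22 -> no rule fires on it in Order's dialect; the asked verdict holds
  field verified in record Order: tag 5 changed to 37 -> no rule fires on it in Order's dialect; the asked verdict holds
  enum Color (field severity in record Order): symbol EMAIL added -> affects forward compatibility only, which is not asked

backward: COMPATIBLE []
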